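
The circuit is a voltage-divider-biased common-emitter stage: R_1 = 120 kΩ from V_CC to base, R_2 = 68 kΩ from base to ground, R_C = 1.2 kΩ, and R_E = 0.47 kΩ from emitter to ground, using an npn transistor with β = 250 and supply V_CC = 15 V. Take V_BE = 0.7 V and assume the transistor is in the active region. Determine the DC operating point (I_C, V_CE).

Thevenize the base divider: V_Th = V_CC·R_2/(R_1+R_2) = 15×68/188 = 5.43 V, R_Th = R_1‖R_2 = 43.4 kΩ.
Base-emitter loop: V_Th = I_B·R_Th + V_BE + (β+1)I_B·R_E, so I_B = (5.43 − 0.7) / (43.4 + 251×0.47) = 0.0293 mA.
I_C = β·I_B = 250×0.0293 = 7.32 mA, and I_E = (β+1)I_B = 7.35 mA.
V_CE = V_CC − I_C·R_C − I_E·R_E = 15 − 7.32×1.2 − 7.35×0.47 = 2.76 V.
V_CE = 2.76 V > 0.2 V confirms active-region operation.

I_C ≈ 7.3 mA, V_CE ≈ 2.8 V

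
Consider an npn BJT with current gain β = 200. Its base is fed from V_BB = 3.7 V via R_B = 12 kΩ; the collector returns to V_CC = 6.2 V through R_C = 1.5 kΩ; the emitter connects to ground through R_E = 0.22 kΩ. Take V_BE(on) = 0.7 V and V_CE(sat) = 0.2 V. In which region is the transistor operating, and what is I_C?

saturation; I_C ≈ 3.5 mA

Assume active: I_B = (3.7 − 0.7)/(12 + 201×0.22) = 0.0534 mA, I_C = β·I_B = 10.7 mA.
Then V_CE = 6.2 − 10.7×1.5 − 10.7×0.22 = -12.2 V < 0.2 V — the active assumption fails.
Re-solve with V_CE = 0.2 V. KCL at the emitter: V_E/R_E = (V_BB−0.7−V_E)/R_B + (V_CC−0.2−V_E)/R_C, giving V_E = 0.803 V.
I_C = (V_CC − 0.2 − V_E)/R_C = (6 − 0.803)/1.5 = 3.46 mA.
Check: I_B = (3 − 0.803)/12 = 0.183 mA, and β·I_B = 36.6 mA > I_C, confirming saturation.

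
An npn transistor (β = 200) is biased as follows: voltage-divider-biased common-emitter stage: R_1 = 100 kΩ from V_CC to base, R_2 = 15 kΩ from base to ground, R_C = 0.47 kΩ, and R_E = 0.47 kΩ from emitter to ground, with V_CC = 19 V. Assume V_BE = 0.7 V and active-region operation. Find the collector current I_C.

I_C ≈ 3.3 mA

Thevenize the base divider: V_Th = V_CC·R_2/(R_1+R_2) = 19×15/115 = 2.48 V, R_Th = R_1‖R_2 = 13 kΩ.
Base-emitter loop: V_Th = I_B·R_Th + V_BE + (β+1)I_B·R_E, so I_B = (2.48 − 0.7) / (13 + 201×0.47) = 0.0165 mA.
I_C = β·I_B = 200×0.0165 = 3.31 mA, and I_E = (β+1)I_B = 3.32 mA.
V_CE = V_CC − I_C·R_C − I_E·R_E = 19 − 3.31×0.47 − 3.32×0.47 = 15.9 V.
V_CE = 15.9 V > 0.2 V confirms active-region operation.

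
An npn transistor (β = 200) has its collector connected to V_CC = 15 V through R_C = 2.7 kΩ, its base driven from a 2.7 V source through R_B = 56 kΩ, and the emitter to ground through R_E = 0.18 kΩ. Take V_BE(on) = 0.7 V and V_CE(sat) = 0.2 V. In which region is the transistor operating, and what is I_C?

Assume active. Base-emitter loop: I_B = (V_BB − V_BE)/(R_B + (β+1)R_E) = (2.7 − 0.7)/(56 + 201×0.18) = 0.0217 mA.
I_C = β·I_B = 200×0.0217 = 4.34 mA.
V_CE = V_CC − I_C·R_C − I_E·R_E = 15 − 4.34×2.7 − 4.36×0.18 = 2.5 V > V_CE(sat), so the active-region assumption holds.

active; I_C ≈ 4.3 mA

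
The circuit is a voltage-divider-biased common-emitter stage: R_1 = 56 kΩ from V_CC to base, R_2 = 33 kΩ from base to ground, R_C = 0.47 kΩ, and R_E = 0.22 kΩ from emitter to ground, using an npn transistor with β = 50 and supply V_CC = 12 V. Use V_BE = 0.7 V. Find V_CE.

Thevenize the base divider: V_Th = V_CC·R_2/(R_1+R_2) = 12×33/89 = 4.45 V, R_Th = R_1‖R_2 = 20.8 kΩ.
Base-emitter loop: V_Th = I_B·R_Th + V_BE + (β+1)I_B·R_E, so I_B = (4.45 − 0.7) / (20.8 + 51×0.22) = 0.117 mA.
I_C = β·I_B = 50×0.117 = 5.86 mA, and I_E = (β+1)I_B = 5.98 mA.
V_CE = V_CC − I_C·R_C − I_E·R_E = 12 − 5.86×0.47 − 5.98×0.22 = 7.93 V.
V_CE = 7.93 V > 0.2 V confirms active-region operation.

V_CE ≈ 7.9 V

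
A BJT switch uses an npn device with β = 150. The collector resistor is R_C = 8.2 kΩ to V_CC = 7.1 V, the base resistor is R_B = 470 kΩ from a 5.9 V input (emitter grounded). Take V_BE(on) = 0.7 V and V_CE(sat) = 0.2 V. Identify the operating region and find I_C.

Assume active: I_B = (5.9 − 0.7)/470 = 0.0111 mA, giving I_C = β·I_B = 1.66 mA.
But then V_CE = 7.1 − 1.66×8.2 = -6.51 V < V_CE(sat) = 0.2 V — impossible in the active region.
So the transistor is saturated. With V_CE = 0.2 V, I_C = (V_CC − 0.2)/R_C = 6.9/8.2 = 0.841 mA.
Check: β·I_B = 1.66 mA > I_C = 0.841 mA, confirming saturation.

saturation; I_C ≈ 0.84 mA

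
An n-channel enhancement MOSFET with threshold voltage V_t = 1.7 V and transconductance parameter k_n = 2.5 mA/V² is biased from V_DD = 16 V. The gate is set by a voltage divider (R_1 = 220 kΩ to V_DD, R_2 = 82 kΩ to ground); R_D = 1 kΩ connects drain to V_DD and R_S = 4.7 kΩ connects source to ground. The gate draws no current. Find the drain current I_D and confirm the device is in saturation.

V_G = V_DD·R_2/(R_1+R_2) = 16×82/302 = 4.34 V.
Assume saturation: I_D = (k_n/2)(V_GS − V_t)² with V_GS = V_G − I_D·R_S = 4.34 − 4.7·I_D.
Substituting gives 27.6·I_D² − 32.1·I_D + 8.74 = 0, with roots I_D = 0.437 or 0.725 mA.
The root I_D = 0.725 mA gives V_GS = 0.939 V ≤ V_t, so take I_D = 0.437 mA.
Then V_GS = 2.29 V and V_DS = V_DD − I_D(R_D+R_S) = 16 − 0.437×5.7 = 13.5 V.
Saturation requires V_DS ≥ V_GS − V_t = 0.591 V; 13.5 ≥ 0.591 ✓.

I_D ≈ 0.44 mA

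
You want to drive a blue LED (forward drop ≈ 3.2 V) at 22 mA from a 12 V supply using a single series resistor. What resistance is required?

R ≈ 0.4 kΩ

The resistor drops V_S − V_D = 12 − 3.2 = 8.8 V at 22 mA.
R = 8.8 V / 22 mA = 0.4 kΩ.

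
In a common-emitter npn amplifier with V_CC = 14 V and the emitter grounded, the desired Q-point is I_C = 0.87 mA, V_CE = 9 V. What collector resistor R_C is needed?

Collector loop: V_CC = I_C·R_C + V_CE.
R_C = (V_CC − V_CE)/I_C = (14 − 9)/0.87 = 5.75 kΩ.

R_C ≈ 5.7 kΩ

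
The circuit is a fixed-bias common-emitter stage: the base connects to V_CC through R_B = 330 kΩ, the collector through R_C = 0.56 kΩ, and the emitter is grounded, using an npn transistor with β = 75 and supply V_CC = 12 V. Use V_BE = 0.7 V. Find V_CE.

Base loop: V_CC = I_B·R_B + V_BE, so I_B = (12 − 0.7)/330 kΩ = 0.0342 mA.
In the active region I_C = β·I_B = 75 × 0.0342 = 2.57 mA.
Collector loop: V_CE = V_CC − I_C·R_C = 12 − 2.57×0.56 = 10.6 V.
Since V_CE = 10.6 V > V_CE(sat) ≈ 0.2 V, the transistor is in the active region as assumed.

V_CE ≈ 11 V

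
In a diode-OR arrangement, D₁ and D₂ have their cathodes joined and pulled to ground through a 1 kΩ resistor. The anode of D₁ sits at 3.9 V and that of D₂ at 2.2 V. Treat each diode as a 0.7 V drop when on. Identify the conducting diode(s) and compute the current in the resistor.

Only D₁ conducts; I_R ≈ 3.2 mA

Assume both conduct. Then node N would need to be at both 3.9−0.7 = 3.2 V and 2.2−0.7 = 1.5 V, which is impossible.
Assume only D₁ conducts: V_N = 3.9 − 0.7 = 3.2 V, so I_R = 3.2/1 = 3.2 mA.
Check D₂: its anode-to-cathode voltage is 2.2 − 3.2 = -1 V < 0.7 V, so it is off. The assumption is consistent.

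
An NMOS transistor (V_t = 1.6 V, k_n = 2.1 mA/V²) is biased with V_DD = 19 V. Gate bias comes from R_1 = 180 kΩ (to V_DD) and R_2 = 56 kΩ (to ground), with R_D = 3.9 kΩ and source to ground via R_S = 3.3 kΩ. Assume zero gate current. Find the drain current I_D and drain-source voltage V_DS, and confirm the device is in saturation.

V_G = V_DD·R_2/(R_1+R_2) = 19×56/236 = 4.51 V.
Assume saturation: I_D = (k_n/2)(V_GS − V_t)² with V_GS = V_G − I_D·R_S = 4.51 − 3.3·I_D.
Substituting gives 11.4·I_D² − 21.2·I_D + 8.88 = 0, with roots I_D = 0.644 or 1.21 mA.
The root I_D = 1.21 mA gives V_GS = 0.528 V ≤ V_t, so take I_D = 0.644 mA.
Then V_GS = 2.38 V and V_DS = V_DD − I_D(R_D+R_S) = 19 − 0.644×7.2 = 14.4 V.
Saturation requires V_DS ≥ V_GS − V_t = 0.783 V; 14.4 ≥ 0.783 ✓.

I_D ≈ 0.64 mA, V_DS ≈ 14 V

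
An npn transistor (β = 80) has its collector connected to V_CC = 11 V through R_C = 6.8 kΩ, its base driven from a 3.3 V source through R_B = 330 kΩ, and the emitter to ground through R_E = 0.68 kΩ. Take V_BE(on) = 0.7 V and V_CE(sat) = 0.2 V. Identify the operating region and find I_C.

Assume active. Base-emitter loop: I_B = (V_BB − V_BE)/(R_B + (β+1)R_E) = (3.3 − 0.7)/(330 + 81×0.68) = 0.00675 mA.
I_C = β·I_B = 80×0.00675 = 0.54 mA.
V_CE = V_CC − I_C·R_C − I_E·R_E = 11 − 0.54×6.8 − 0.547×0.68 = 6.96 V > V_CE(sat), so the active-region assumption holds.

active; I_C ≈ 0.54 mA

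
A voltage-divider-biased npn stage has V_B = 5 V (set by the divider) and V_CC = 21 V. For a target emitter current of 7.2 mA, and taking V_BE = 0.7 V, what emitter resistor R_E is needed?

R_E ≈ 0.6 kΩ

V_E = V_B − V_BE = 5 − 0.7 = 4.3 V.
R_E = V_E / I_E = 4.3 / 7.2 = 0.597 kΩ.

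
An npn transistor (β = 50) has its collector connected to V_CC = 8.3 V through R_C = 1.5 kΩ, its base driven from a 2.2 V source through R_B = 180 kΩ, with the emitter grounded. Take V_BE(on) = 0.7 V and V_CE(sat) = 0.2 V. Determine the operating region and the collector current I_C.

active; I_C ≈ 0.42 mA

Assume active. Base-emitter loop: I_B = (V_BB − V_BE)/R_B = (2.2 − 0.7)/180 = 0.00833 mA.
I_C = β·I_B = 50×0.00833 = 0.417 mA.
V_CE = V_CC − I_C·R_C = 8.3 − 0.417×1.5 = 7.68 V > V_CE(sat), so the active-region assumption holds.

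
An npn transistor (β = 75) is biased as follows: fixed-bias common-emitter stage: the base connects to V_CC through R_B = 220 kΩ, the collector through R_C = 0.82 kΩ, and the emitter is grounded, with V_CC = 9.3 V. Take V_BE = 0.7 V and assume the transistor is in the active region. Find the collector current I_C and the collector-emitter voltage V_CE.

I_C ≈ 2.9 mA, V_CE ≈ 6.9 V

Base loop: V_CC = I_B·R_B + V_BE, so I_B = (9.3 − 0.7)/220 kΩ = 0.0391 mA.
In the active region I_C = β·I_B = 75 × 0.0391 = 2.93 mA.
Collector loop: V_CE = V_CC − I_C·R_C = 9.3 − 2.93×0.82 = 6.9 V.
Since V_CE = 6.9 V > V_CE(sat) ≈ 0.2 V, the transistor is in the active region as assumed.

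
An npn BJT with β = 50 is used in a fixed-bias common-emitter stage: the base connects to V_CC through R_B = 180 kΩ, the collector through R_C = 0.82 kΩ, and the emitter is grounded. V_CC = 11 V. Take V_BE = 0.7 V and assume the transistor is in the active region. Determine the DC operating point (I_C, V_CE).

Base loop: V_CC = I_B·R_B + V_BE, so I_B = (11 − 0.7)/180 kΩ = 0.0572 mA.
In the active region I_C = β·I_B = 50 × 0.0572 = 2.86 mA.
Collector loop: V_CE = V_CC − I_C·R_C = 11 − 2.86×0.82 = 8.65 V.
Since V_CE = 8.65 V > V_CE(sat) ≈ 0.2 V, the transistor is in the active region as assumed.

I_C ≈ 2.9 mA, V_CE ≈ 8.7 V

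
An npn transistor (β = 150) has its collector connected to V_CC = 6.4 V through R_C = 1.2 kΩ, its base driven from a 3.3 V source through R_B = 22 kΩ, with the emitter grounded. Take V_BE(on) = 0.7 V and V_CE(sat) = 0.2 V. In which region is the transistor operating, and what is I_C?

Assume active: I_B = (3.3 − 0.7)/22 = 0.118 mA, giving I_C = β·I_B = 17.7 mA.
But then V_CE = 6.4 − 17.7×1.2 = -14.9 V < V_CE(sat) = 0.2 V — impossible in the active region.
So the transistor is saturated. With V_CE = 0.2 V, I_C = (V_CC − 0.2)/R_C = 6.2/1.2 = 5.17 mA.
Check: β·I_B = 17.7 mA > I_C = 5.17 mA, confirming saturation.

saturation; I_C ≈ 5.2 mA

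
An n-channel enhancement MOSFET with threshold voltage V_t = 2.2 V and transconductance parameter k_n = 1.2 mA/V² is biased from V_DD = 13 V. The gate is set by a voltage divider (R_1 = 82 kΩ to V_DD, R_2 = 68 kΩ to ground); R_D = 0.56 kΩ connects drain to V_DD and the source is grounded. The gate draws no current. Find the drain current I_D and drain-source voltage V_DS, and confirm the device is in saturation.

V_G = V_DD·R_2/(R_1+R_2) = 13×68/150 = 5.89 V. With the source grounded, V_GS = V_G = 5.89 V.
Assume saturation: I_D = (k_n/2)(V_GS − V_t)² = (1.2/2)×(5.89 − 2.2)² = 0.6×3.69² = 8.18 mA.
V_DS = V_DD − I_D·R_D = 13 − 8.18×0.56 = 8.42 V.
Saturation requires V_DS ≥ V_GS − V_t = 3.69 V; 8.42 ≥ 3.69 ✓.

I_D ≈ 8.2 mA, V_DS ≈ 8.4 V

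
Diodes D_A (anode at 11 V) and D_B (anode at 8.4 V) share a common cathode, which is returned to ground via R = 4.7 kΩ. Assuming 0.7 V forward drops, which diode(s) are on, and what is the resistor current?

Only D_A conducts; I_R ≈ 2.2 mA

Assume both conduct. Then node N would need to be at both 11−0.7 = 10.3 V and 8.4−0.7 = 7.7 V, which is impossible.
Assume only D_A conducts: V_N = 11 − 0.7 = 10.3 V, so I_R = 10.3/4.7 = 2.19 mA.
Check D_B: its anode-to-cathode voltage is 8.4 − 10.3 = -1.9 V < 0.7 V, so it is off. The assumption is consistent.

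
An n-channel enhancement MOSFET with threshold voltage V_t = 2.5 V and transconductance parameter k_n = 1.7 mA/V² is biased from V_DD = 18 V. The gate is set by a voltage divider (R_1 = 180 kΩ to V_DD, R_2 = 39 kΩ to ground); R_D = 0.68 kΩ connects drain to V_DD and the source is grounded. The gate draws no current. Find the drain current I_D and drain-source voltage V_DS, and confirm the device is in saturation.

V_G = V_DD·R_2/(R_1+R_2) = 18×39/219 = 3.21 V. With the source grounded, V_GS = V_G = 3.21 V.
Assume saturation: I_D = (k_n/2)(V_GS − V_t)² = (1.7/2)×(3.21 − 2.5)² = 0.85×0.705² = 0.423 mA.
V_DS = V_DD − I_D·R_D = 18 − 0.423×0.68 = 17.7 V.
Saturation requires V_DS ≥ V_GS − V_t = 0.705 V; 17.7 ≥ 0.705 ✓.

I_D ≈ 0.42 mA, V_DS ≈ 18 V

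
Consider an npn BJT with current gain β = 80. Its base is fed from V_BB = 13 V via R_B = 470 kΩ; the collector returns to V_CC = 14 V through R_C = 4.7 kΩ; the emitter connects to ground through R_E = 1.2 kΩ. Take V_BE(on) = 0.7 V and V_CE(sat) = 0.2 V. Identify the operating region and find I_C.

active; I_C ≈ 1.7 mA

Assume active. Base-emitter loop: I_B = (V_BB − V_BE)/(R_B + (β+1)R_E) = (13 − 0.7)/(470 + 81×1.2) = 0.0217 mA.
I_C = β·I_B = 80×0.0217 = 1.73 mA.
V_CE = V_CC − I_C·R_C − I_E·R_E = 14 − 1.73×4.7 − 1.76×1.2 = 3.74 V > V_CE(sat), so the active-region assumption holds.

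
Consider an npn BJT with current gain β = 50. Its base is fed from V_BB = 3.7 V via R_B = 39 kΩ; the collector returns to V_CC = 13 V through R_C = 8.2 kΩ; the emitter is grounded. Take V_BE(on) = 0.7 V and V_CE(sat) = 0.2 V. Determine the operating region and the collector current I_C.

saturation; I_C ≈ 1.6 mA

Assume active: I_B = (3.7 − 0.7)/39 = 0.0769 mA, giving I_C = β·I_B = 3.85 mA.
But then V_CE = 13 − 3.85×8.2 = -18.5 V < V_CE(sat) = 0.2 V — impossible in the active region.
So the transistor is saturated. With V_CE = 0.2 V, I_C = (V_CC − 0.2)/R_C = 12.8/8.2 = 1.56 mA.
Check: β·I_B = 3.85 mA > I_C = 1.56 mA, confirming saturation.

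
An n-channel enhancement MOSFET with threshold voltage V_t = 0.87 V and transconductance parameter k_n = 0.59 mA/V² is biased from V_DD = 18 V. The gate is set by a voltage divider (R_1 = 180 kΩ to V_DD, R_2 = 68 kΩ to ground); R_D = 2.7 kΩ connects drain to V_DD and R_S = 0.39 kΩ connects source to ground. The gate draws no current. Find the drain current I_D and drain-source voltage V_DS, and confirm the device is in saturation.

I_D ≈ 2.7 mA, V_DS ≈ 9.7 V

V_G = V_DD·R_2/(R_1+R_2) = 18×68/248 = 4.94 V.
Assume saturation: I_D = (k_n/2)(V_GS − V_t)² with V_GS = V_G − I_D·R_S = 4.94 − 0.39·I_D.
Substituting gives 0.0449·I_D² − 1.94·I_D + 4.88 = 0, with roots I_D = 2.69 or 40.4 mA.
The root I_D = 40.4 mA gives V_GS = -10.8 V ≤ V_t, so take I_D = 2.69 mA.
Then V_GS = 3.89 V and V_DS = V_DD − I_D(R_D+R_S) = 18 − 2.69×3.09 = 9.7 V.
Saturation requires V_DS ≥ V_GS − V_t = 3.02 V; 9.7 ≥ 3.02 ✓.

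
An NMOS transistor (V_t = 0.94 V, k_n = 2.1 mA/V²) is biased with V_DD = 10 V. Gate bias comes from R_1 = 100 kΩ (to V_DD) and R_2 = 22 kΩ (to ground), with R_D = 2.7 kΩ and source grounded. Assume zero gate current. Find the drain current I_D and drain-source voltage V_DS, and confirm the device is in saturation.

V_G = V_DD·R_2/(R_1+R_2) = 10×22/122 = 1.8 V. With the source grounded, V_GS = V_G = 1.8 V.
Assume saturation: I_D = (k_n/2)(V_GS − V_t)² = (2.1/2)×(1.8 − 0.94)² = 1.05×0.863² = 0.783 mA.
V_DS = V_DD − I_D·R_D = 10 − 0.783×2.7 = 7.89 V.
Saturation requires V_DS ≥ V_GS − V_t = 0.863 V; 7.89 ≥ 0.863 ✓.

I_D ≈ 0.78 mA, V_DS ≈ 7.9 V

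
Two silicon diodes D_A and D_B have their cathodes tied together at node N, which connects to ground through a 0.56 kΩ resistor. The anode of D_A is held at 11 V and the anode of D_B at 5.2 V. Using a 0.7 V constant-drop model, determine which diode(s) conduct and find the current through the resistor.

Only D_A conducts; I_R ≈ 18 mA

Assume both conduct. Then node N would need to be at both 11−0.7 = 10.3 V and 5.2−0.7 = 4.5 V, which is impossible.
Assume only D_A conducts: V_N = 11 − 0.7 = 10.3 V, so I_R = 10.3/0.56 = 18.4 mA.
Check D_B: its anode-to-cathode voltage is 5.2 − 10.3 = -5.1 V < 0.7 V, so it is off. The assumption is consistent.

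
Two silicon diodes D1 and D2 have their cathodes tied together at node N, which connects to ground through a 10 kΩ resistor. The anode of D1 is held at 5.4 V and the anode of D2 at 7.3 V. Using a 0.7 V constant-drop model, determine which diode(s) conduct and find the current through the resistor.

Only D2 conducts; I_R ≈ 0.66 mA

Assume both conduct. Then node N would need to be at both 5.4−0.7 = 4.7 V and 7.3−0.7 = 6.6 V, which is impossible.
Assume only D2 conducts: V_N = 7.3 − 0.7 = 6.6 V, so I_R = 6.6/10 = 0.66 mA.
Check D1: its anode-to-cathode voltage is 5.4 − 6.6 = -1.2 V < 0.7 V, so it is off. The assumption is consistent.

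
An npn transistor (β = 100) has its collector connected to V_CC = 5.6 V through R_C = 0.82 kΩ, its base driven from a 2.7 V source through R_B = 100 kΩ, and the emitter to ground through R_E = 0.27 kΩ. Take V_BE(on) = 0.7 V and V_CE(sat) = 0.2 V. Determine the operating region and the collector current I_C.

active; I_C ≈ 1.6 mA

Assume active. Base-emitter loop: I_B = (V_BB − V_BE)/(R_B + (β+1)R_E) = (2.7 − 0.7)/(100 + 101×0.27) = 0.0157 mA.
I_C = β·I_B = 100×0.0157 = 1.57 mA.
V_CE = V_CC − I_C·R_C − I_E·R_E = 5.6 − 1.57×0.82 − 1.59×0.27 = 3.88 V > V_CE(sat), so the active-region assumption holds.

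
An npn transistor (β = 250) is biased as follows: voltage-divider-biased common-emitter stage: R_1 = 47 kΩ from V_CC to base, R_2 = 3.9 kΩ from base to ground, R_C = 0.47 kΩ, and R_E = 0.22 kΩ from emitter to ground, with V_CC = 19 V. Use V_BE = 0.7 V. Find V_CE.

V_CE ≈ 17 V

Thevenize the base divider: V_Th = V_CC·R_2/(R_1+R_2) = 19×3.9/50.9 = 1.46 V, R_Th = R_1‖R_2 = 3.6 kΩ.
Base-emitter loop: V_Th = I_B·R_Th + V_BE + (β+1)I_B·R_E, so I_B = (1.46 − 0.7) / (3.6 + 251×0.22) = 0.0128 mA.
I_C = β·I_B = 250×0.0128 = 3.21 mA, and I_E = (β+1)I_B = 3.23 mA.
V_CE = V_CC − I_C·R_C − I_E·R_E = 19 − 3.21×0.47 − 3.23×0.22 = 16.8 V.
V_CE = 16.8 V > 0.2 V confirms active-region operation.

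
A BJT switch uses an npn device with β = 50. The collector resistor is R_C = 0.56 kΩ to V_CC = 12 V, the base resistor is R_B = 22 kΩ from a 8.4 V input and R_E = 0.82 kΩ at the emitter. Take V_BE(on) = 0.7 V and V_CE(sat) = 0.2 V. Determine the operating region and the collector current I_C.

Assume active. Base-emitter loop: I_B = (V_BB − V_BE)/(R_B + (β+1)R_E) = (8.4 − 0.7)/(22 + 51×0.82) = 0.121 mA.
I_C = β·I_B = 50×0.121 = 6.03 mA.
V_CE = V_CC − I_C·R_C − I_E·R_E = 12 − 6.03×0.56 − 6.15×0.82 = 3.58 V > V_CE(sat), so the active-region assumption holds.

active; I_C ≈ 6 mA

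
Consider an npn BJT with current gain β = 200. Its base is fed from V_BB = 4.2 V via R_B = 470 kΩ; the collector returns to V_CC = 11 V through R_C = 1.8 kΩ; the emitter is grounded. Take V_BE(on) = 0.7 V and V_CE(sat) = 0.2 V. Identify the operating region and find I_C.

Assume active. Base-emitter loop: I_B = (V_BB − V_BE)/R_B = (4.2 − 0.7)/470 = 0.00745 mA.
I_C = β·I_B = 200×0.00745 = 1.49 mA.
V_CE = V_CC − I_C·R_C = 11 − 1.49×1.8 = 8.32 V > V_CE(sat), so the active-region assumption holds.

active; I_C ≈ 1.5 mA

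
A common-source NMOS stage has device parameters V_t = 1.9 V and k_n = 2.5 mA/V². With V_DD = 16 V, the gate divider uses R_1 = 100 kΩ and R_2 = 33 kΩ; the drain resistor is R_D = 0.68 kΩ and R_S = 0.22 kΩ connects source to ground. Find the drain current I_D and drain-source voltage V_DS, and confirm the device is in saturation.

I_D ≈ 2.7 mA, V_DS ≈ 14 V

V_G = V_DD·R_2/(R_1+R_2) = 16×33/133 = 3.97 V.
Assume saturation: I_D = (k_n/2)(V_GS − V_t)² with V_GS = V_G − I_D·R_S = 3.97 − 0.22·I_D.
Substituting gives 0.0605·I_D² − 2.14·I_D + 5.36 = 0, with roots I_D = 2.71 or 32.6 mA.
The root I_D = 32.6 mA gives V_GS = -3.21 V ≤ V_t, so take I_D = 2.71 mA.
Then V_GS = 3.37 V and V_DS = V_DD − I_D(R_D+R_S) = 16 − 2.71×0.9 = 13.6 V.
Saturation requires V_DS ≥ V_GS − V_t = 1.47 V; 13.6 ≥ 1.47 ✓.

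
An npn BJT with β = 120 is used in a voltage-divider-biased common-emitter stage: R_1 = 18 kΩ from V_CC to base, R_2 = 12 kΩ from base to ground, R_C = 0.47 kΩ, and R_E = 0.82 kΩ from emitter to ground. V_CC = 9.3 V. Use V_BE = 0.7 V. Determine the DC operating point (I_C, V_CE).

I_C ≈ 3.4 mA, V_CE ≈ 4.9 V

Thevenize the base divider: V_Th = V_CC·R_2/(R_1+R_2) = 9.3×12/30 = 3.72 V, R_Th = R_1‖R_2 = 7.2 kΩ.
Base-emitter loop: V_Th = I_B·R_Th + V_BE + (β+1)I_B·R_E, so I_B = (3.72 − 0.7) / (7.2 + 121×0.82) = 0.0284 mA.
I_C = β·I_B = 120×0.0284 = 3.41 mA, and I_E = (β+1)I_B = 3.43 mA.
V_CE = V_CC − I_C·R_C − I_E·R_E = 9.3 − 3.41×0.47 − 3.43×0.82 = 4.88 V.
V_CE = 4.88 V > 0.2 V confirms active-region operation.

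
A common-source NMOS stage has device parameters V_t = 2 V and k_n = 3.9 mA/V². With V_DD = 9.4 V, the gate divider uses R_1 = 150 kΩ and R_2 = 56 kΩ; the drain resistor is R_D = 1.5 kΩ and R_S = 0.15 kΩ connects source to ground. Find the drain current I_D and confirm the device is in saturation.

V_G = V_DD·R_2/(R_1+R_2) = 9.4×56/206 = 2.56 V.
Assume saturation: I_D = (k_n/2)(V_GS − V_t)² with V_GS = V_G − I_D·R_S = 2.56 − 0.15·I_D.
Substituting gives 0.0439·I_D² − 1.32·I_D + 0.601 = 0, with roots I_D = 0.461 or 29.7 mA.
The root I_D = 29.7 mA gives V_GS = -1.9 V ≤ V_t, so take I_D = 0.461 mA.
Then V_GS = 2.49 V and V_DS = V_DD − I_D(R_D+R_S) = 9.4 − 0.461×1.65 = 8.64 V.
Saturation requires V_DS ≥ V_GS − V_t = 0.486 V; 8.64 ≥ 0.486 ✓.

I_D ≈ 0.46 mA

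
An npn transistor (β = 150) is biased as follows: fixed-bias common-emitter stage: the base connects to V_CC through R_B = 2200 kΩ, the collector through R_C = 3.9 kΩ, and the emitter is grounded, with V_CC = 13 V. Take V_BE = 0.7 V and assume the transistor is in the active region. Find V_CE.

V_CE ≈ 9.7 V

Base loop: V_CC = I_B·R_B + V_BE, so I_B = (13 − 0.7)/2200 kΩ = 0.00559 mA.
In the active region I_C = β·I_B = 150 × 0.00559 = 0.839 mA.
Collector loop: V_CE = V_CC − I_C·R_C = 13 − 0.839×3.9 = 9.73 V.
Since V_CE = 9.73 V > V_CE(sat) ≈ 0.2 V, the transistor is in the active region as assumed.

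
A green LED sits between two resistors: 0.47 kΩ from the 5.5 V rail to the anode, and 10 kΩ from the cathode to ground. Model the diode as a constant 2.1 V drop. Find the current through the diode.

I ≈ 0.32 mA

The two resistors are in series with the diode, so KVL gives 5.5 = I·0.47 + 2.1 + I·10.
I = (5.5 − 2.1) / (0.47 + 10) kΩ = 3.4 / 10.5 = 0.325 mA.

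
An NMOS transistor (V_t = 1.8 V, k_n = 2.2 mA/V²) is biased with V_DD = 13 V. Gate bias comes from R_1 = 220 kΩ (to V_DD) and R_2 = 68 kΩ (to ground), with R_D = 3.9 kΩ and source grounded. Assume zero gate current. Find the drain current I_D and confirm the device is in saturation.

V_G = V_DD·R_2/(R_1+R_2) = 13×68/288 = 3.07 V. With the source grounded, V_GS = V_G = 3.07 V.
Assume saturation: I_D = (k_n/2)(V_GS − V_t)² = (2.2/2)×(3.07 − 1.8)² = 1.1×1.27² = 1.77 mA.
V_DS = V_DD − I_D·R_D = 13 − 1.77×3.9 = 6.09 V.
Saturation requires V_DS ≥ V_GS − V_t = 1.27 V; 6.09 ≥ 1.27 ✓.

I_D ≈ 1.8 mA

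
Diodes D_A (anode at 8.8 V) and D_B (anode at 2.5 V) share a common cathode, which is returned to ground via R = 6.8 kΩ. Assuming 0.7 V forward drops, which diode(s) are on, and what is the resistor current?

Assume both conduct. Then node N would need to be at both 8.8−0.7 = 8.1 V and 2.5−0.7 = 1.8 V, which is impossible.
Assume only D_A conducts: V_N = 8.8 − 0.7 = 8.1 V, so I_R = 8.1/6.8 = 1.19 mA.
Check D_B: its anode-to-cathode voltage is 2.5 − 8.1 = -5.6 V < 0.7 V, so it is off. The assumption is consistent.

Only D_A conducts; I_R ≈ 1.2 mA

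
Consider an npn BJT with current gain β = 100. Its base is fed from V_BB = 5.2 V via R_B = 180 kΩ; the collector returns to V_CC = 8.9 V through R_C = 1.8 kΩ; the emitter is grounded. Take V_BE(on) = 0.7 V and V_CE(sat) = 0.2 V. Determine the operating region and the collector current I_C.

active; I_C ≈ 2.5 mA

Assume active. Base-emitter loop: I_B = (V_BB − V_BE)/R_B = (5.2 − 0.7)/180 = 0.025 mA.
I_C = β·I_B = 100×0.025 = 2.5 mA.
V_CE = V_CC − I_C·R_C = 8.9 − 2.5×1.8 = 4.4 V > V_CE(sat), so the active-region assumption holds.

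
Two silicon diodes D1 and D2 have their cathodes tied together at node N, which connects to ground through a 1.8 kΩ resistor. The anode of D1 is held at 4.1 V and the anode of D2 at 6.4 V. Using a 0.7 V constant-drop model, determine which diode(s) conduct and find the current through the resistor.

Only D2 conducts; I_R ≈ 3.2 mA

Assume both conduct. Then node N would need to be at both 4.1−0.7 = 3.4 V and 6.4−0.7 = 5.7 V, which is impossible.
Assume only D2 conducts: V_N = 6.4 − 0.7 = 5.7 V, so I_R = 5.7/1.8 = 3.17 mA.
Check D1: its anode-to-cathode voltage is 4.1 − 5.7 = -1.6 V < 0.7 V, so it is off. The assumption is consistent.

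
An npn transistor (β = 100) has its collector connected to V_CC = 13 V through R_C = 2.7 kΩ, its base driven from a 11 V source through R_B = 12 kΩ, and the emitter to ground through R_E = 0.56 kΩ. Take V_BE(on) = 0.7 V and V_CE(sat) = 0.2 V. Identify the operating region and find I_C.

Assume active: I_B = (11 − 0.7)/(12 + 101×0.56) = 0.15 mA, I_C = β·I_B = 15 mA.
Then V_CE = 13 − 15×2.7 − 15.2×0.56 = -36.1 V < 0.2 V — the active assumption fails.
Re-solve with V_CE = 0.2 V. KCL at the emitter: V_E/R_E = (V_BB−0.7−V_E)/R_B + (V_CC−0.2−V_E)/R_C, giving V_E = 2.5 V.
I_C = (V_CC − 0.2 − V_E)/R_C = (12.8 − 2.5)/2.7 = 3.81 mA.
Check: I_B = (10.3 − 2.5)/12 = 0.65 mA, and β·I_B = 65 mA > I_C, confirming saturation.

saturation; I_C ≈ 3.8 mA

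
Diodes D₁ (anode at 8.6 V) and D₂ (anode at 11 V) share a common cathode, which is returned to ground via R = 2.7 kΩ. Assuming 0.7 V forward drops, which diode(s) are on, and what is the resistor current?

Assume both conduct. Then node N would need to be at both 8.6−0.7 = 7.9 V and 11−0.7 = 10.3 V, which is impossible.
Assume only D₂ conducts: V_N = 11 − 0.7 = 10.3 V, so I_R = 10.3/2.7 = 3.81 mA.
Check D₁: its anode-to-cathode voltage is 8.6 − 10.3 = -1.7 V < 0.7 V, so it is off. The assumption is consistent.

Only D₂ conducts; I_R ≈ 3.8 mA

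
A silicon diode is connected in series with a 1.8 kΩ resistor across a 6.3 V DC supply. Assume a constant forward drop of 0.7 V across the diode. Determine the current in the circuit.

I ≈ 3.1 mA

KVL around the loop: 6.3 = V_D + I·R = 0.7 + I × 1.8 kΩ.
So I = (6.3 − 0.7) / 1.8 kΩ = 5.6 / 1.8 = 3.11 mA.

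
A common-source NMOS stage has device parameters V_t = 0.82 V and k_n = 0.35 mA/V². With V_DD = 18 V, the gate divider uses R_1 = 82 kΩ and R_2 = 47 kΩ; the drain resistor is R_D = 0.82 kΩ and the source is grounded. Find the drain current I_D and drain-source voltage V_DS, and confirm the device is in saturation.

I_D ≈ 5.8 mA, V_DS ≈ 13 V

V_G = V_DD·R_2/(R_1+R_2) = 18×47/129 = 6.56 V. With the source grounded, V_GS = V_G = 6.56 V.
Assume saturation: I_D = (k_n/2)(V_GS − V_t)² = (0.35/2)×(6.56 − 0.82)² = 0.175×5.74² = 5.76 mA.
V_DS = V_DD − I_D·R_D = 18 − 5.76×0.82 = 13.3 V.
Saturation requires V_DS ≥ V_GS − V_t = 5.74 V; 13.3 ≥ 5.74 ✓.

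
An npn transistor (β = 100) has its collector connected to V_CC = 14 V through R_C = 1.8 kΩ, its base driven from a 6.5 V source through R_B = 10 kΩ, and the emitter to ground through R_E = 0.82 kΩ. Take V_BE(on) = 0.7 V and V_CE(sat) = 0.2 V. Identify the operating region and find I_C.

Assume active: I_B = (6.5 − 0.7)/(10 + 101×0.82) = 0.0625 mA, I_C = β·I_B = 6.25 mA.
Then V_CE = 14 − 6.25×1.8 − 6.31×0.82 = -2.42 V < 0.2 V — the active assumption fails.
Re-solve with V_CE = 0.2 V. KCL at the emitter: V_E/R_E = (V_BB−0.7−V_E)/R_B + (V_CC−0.2−V_E)/R_C, giving V_E = 4.4 V.
I_C = (V_CC − 0.2 − V_E)/R_C = (13.8 − 4.4)/1.8 = 5.22 mA.
Check: I_B = (5.8 − 4.4)/10 = 0.14 mA, and β·I_B = 14 mA > I_C, confirming saturation.

saturation; I_C ≈ 5.2 mA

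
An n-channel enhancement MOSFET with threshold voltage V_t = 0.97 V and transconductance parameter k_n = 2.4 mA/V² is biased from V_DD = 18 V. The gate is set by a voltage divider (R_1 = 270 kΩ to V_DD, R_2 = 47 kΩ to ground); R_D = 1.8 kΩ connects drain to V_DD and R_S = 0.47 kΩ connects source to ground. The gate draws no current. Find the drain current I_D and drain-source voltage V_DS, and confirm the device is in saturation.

V_G = V_DD·R_2/(R_1+R_2) = 18×47/317 = 2.67 V.
Assume saturation: I_D = (k_n/2)(V_GS − V_t)² with V_GS = V_G − I_D·R_S = 2.67 − 0.47·I_D.
Substituting gives 0.265·I_D² − 2.92·I_D + 3.46 = 0, with roots I_D = 1.35 or 9.65 mA.
The root I_D = 9.65 mA gives V_GS = -1.87 V ≤ V_t, so take I_D = 1.35 mA.
Then V_GS = 2.03 V and V_DS = V_DD − I_D(R_D+R_S) = 18 − 1.35×2.27 = 14.9 V.
Saturation requires V_DS ≥ V_GS − V_t = 1.06 V; 14.9 ≥ 1.06 ✓.

I_D ≈ 1.4 mA, V_DS ≈ 15 V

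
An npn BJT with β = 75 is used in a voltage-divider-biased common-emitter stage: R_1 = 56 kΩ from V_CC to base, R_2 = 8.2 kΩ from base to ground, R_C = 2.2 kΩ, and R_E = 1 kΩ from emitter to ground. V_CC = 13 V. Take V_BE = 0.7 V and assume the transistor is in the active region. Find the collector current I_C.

Thevenize the base divider: V_Th = V_CC·R_2/(R_1+R_2) = 13×8.2/64.2 = 1.66 V, R_Th = R_1‖R_2 = 7.15 kΩ.
Base-emitter loop: V_Th = I_B·R_Th + V_BE + (β+1)I_B·R_E, so I_B = (1.66 − 0.7) / (7.15 + 76×1) = 0.0116 mA.
I_C = β·I_B = 75×0.0116 = 0.866 mA, and I_E = (β+1)I_B = 0.878 mA.
V_CE = V_CC − I_C·R_C − I_E·R_E = 13 − 0.866×2.2 − 0.878×1 = 10.2 V.
V_CE = 10.2 V > 0.2 V confirms active-region operation.

I_C ≈ 0.87 mA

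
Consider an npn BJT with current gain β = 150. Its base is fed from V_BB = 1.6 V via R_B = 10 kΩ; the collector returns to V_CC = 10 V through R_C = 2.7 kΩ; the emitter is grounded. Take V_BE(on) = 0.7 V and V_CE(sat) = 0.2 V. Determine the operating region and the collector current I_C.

Assume active: I_B = (1.6 − 0.7)/10 = 0.09 mA, giving I_C = β·I_B = 13.5 mA.
But then V_CE = 10 − 13.5×2.7 = -26.5 V < V_CE(sat) = 0.2 V — impossible in the active region.
So the transistor is saturated. With V_CE = 0.2 V, I_C = (V_CC − 0.2)/R_C = 9.8/2.7 = 3.63 mA.
Check: β·I_B = 13.5 mA > I_C = 3.63 mA, confirming saturation.

saturation; I_C ≈ 3.6 mA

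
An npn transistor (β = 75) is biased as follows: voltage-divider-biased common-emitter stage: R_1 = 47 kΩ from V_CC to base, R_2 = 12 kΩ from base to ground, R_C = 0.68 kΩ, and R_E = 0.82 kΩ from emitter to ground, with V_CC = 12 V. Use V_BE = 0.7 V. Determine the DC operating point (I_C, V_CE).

Thevenize the base divider: V_Th = V_CC·R_2/(R_1+R_2) = 12×12/59 = 2.44 V, R_Th = R_1‖R_2 = 9.56 kΩ.
Base-emitter loop: V_Th = I_B·R_Th + V_BE + (β+1)I_B·R_E, so I_B = (2.44 − 0.7) / (9.56 + 76×0.82) = 0.0242 mA.
I_C = β·I_B = 75×0.0242 = 1.82 mA, and I_E = (β+1)I_B = 1.84 mA.
V_CE = V_CC − I_C·R_C − I_E·R_E = 12 − 1.82×0.68 − 1.84×0.82 = 9.26 V.
V_CE = 9.26 V > 0.2 V confirms active-region operation.

I_C ≈ 1.8 mA, V_CE ≈ 9.3 V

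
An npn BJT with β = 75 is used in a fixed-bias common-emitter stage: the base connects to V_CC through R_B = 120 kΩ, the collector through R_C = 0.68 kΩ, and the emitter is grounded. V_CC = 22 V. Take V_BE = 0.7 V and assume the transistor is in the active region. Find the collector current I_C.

Base loop: V_CC = I_B·R_B + V_BE, so I_B = (22 − 0.7)/120 kΩ = 0.178 mA.
In the active region I_C = β·I_B = 75 × 0.178 = 13.3 mA.
Collector loop: V_CE = V_CC − I_C·R_C = 22 − 13.3×0.68 = 12.9 V.
Since V_CE = 12.9 V > V_CE(sat) ≈ 0.2 V, the transistor is in the active region as assumed.

I_C ≈ 13 mA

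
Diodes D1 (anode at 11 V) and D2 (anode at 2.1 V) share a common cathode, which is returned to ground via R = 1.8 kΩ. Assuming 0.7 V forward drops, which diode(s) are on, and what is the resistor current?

Assume both conduct. Then node N would need to be at both 11−0.7 = 10.3 V and 2.1−0.7 = 1.4 V, which is impossible.
Assume only D1 conducts: V_N = 11 − 0.7 = 10.3 V, so I_R = 10.3/1.8 = 5.72 mA.
Check D2: its anode-to-cathode voltage is 2.1 − 10.3 = -8.2 V < 0.7 V, so it is off. The assumption is consistent.

Only D1 conducts; I_R ≈ 5.7 mA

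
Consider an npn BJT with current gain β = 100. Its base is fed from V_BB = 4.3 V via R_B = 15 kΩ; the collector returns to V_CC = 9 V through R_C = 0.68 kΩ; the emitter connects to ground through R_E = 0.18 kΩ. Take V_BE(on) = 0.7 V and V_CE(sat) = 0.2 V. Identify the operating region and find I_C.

saturation; I_C ≈ 10 mA

Assume active: I_B = (4.3 − 0.7)/(15 + 101×0.18) = 0.108 mA, I_C = β·I_B = 10.8 mA.
Then V_CE = 9 − 10.8×0.68 − 11×0.18 = -0.35 V < 0.2 V — the active assumption fails.
Re-solve with V_CE = 0.2 V. KCL at the emitter: V_E/R_E = (V_BB−0.7−V_E)/R_B + (V_CC−0.2−V_E)/R_C, giving V_E = 1.86 V.
I_C = (V_CC − 0.2 − V_E)/R_C = (8.8 − 1.86)/0.68 = 10.2 mA.
Check: I_B = (3.6 − 1.86)/15 = 0.116 mA, and β·I_B = 11.6 mA > I_C, confirming saturation.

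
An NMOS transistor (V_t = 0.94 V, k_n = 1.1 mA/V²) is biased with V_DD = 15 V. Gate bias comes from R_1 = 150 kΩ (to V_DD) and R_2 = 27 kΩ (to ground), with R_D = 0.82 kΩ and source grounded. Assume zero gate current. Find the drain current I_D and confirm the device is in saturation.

V_G = V_DD·R_2/(R_1+R_2) = 15×27/177 = 2.29 V. With the source grounded, V_GS = V_G = 2.29 V.
Assume saturation: I_D = (k_n/2)(V_GS − V_t)² = (1.1/2)×(2.29 − 0.94)² = 0.55×1.35² = 1 mA.
V_DS = V_DD − I_D·R_D = 15 − 1×0.82 = 14.2 V.
Saturation requires V_DS ≥ V_GS − V_t = 1.35 V; 14.2 ≥ 1.35 ✓.

I_D ≈ 1 mA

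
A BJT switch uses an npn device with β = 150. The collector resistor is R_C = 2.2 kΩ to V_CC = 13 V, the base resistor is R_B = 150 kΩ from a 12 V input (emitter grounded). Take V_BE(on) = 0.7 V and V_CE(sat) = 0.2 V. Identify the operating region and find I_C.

Assume active: I_B = (12 − 0.7)/150 = 0.0753 mA, giving I_C = β·I_B = 11.3 mA.
But then V_CE = 13 − 11.3×2.2 = -11.9 V < V_CE(sat) = 0.2 V — impossible in the active region.
So the transistor is saturated. With V_CE = 0.2 V, I_C = (V_CC − 0.2)/R_C = 12.8/2.2 = 5.82 mA.
Check: β·I_B = 11.3 mA > I_C = 5.82 mA, confirming saturation.

saturation; I_C ≈ 5.8 mA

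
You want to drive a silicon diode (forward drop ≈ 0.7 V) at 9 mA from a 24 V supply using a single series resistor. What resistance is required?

R ≈ 2.6 kΩ

The resistor drops V_S − V_D = 24 − 0.7 = 23.3 V at 9 mA.
R = 23.3 V / 9 mA = 2.59 kΩ.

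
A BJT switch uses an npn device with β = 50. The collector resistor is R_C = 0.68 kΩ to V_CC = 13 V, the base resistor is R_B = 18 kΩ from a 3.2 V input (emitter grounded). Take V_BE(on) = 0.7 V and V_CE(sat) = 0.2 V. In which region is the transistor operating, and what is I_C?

Assume active. Base-emitter loop: I_B = (V_BB − V_BE)/R_B = (3.2 − 0.7)/18 = 0.139 mA.
I_C = β·I_B = 50×0.139 = 6.94 mA.
V_CE = V_CC − I_C·R_C = 13 − 6.94×0.68 = 8.28 V > V_CE(sat), so the active-region assumption holds.

active; I_C ≈ 6.9 mA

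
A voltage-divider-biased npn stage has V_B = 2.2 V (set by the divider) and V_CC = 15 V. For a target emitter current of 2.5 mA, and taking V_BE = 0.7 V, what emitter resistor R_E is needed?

V_E = V_B − V_BE = 2.2 − 0.7 = 1.5 V.
R_E = V_E / I_E = 1.5 / 2.5 = 0.6 kΩ.

R_E ≈ 0.6 kΩ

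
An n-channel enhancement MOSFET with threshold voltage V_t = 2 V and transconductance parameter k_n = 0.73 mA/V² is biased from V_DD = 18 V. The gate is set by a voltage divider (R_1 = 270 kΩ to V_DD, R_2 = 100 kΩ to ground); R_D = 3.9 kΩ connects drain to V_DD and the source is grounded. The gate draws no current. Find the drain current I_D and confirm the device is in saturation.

V_G = V_DD·R_2/(R_1+R_2) = 18×100/370 = 4.86 V. With the source grounded, V_GS = V_G = 4.86 V.
Assume saturation: I_D = (k_n/2)(V_GS − V_t)² = (0.73/2)×(4.86 − 2)² = 0.365×2.86² = 3 mA.
V_DS = V_DD − I_D·R_D = 18 − 3×3.9 = 6.32 V.
Saturation requires V_DS ≥ V_GS − V_t = 2.86 V; 6.32 ≥ 2.86 ✓.

I_D ≈ 3 mA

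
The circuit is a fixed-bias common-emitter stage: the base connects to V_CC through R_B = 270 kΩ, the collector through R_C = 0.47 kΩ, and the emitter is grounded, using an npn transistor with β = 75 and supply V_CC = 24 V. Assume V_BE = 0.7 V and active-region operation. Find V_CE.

Base loop: V_CC = I_B·R_B + V_BE, so I_B = (24 − 0.7)/270 kΩ = 0.0863 mA.
In the active region I_C = β·I_B = 75 × 0.0863 = 6.47 mA.
Collector loop: V_CE = V_CC − I_C·R_C = 24 − 6.47×0.47 = 21 V.
Since V_CE = 21 V > V_CE(sat) ≈ 0.2 V, the transistor is in the active region as assumed.

V_CE ≈ 21 V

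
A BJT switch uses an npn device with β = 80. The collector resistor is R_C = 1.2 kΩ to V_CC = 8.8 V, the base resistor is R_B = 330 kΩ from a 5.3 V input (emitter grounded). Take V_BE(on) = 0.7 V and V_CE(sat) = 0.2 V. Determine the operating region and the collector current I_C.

active; I_C ≈ 1.1 mA

Assume active. Base-emitter loop: I_B = (V_BB − V_BE)/R_B = (5.3 − 0.7)/330 = 0.0139 mA.
I_C = β·I_B = 80×0.0139 = 1.12 mA.
V_CE = V_CC − I_C·R_C = 8.8 − 1.12×1.2 = 7.46 V > V_CE(sat), so the active-region assumption holds.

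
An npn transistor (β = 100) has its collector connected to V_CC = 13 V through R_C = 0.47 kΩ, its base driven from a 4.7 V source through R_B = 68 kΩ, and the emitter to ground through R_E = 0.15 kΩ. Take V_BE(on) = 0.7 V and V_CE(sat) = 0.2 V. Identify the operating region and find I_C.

active; I_C ≈ 4.8 mA

Assume active. Base-emitter loop: I_B = (V_BB − V_BE)/(R_B + (β+1)R_E) = (4.7 − 0.7)/(68 + 101×0.15) = 0.0481 mA.
I_C = β·I_B = 100×0.0481 = 4.81 mA.
V_CE = V_CC − I_C·R_C − I_E·R_E = 13 − 4.81×0.47 − 4.86×0.15 = 10 V > V_CE(sat), so the active-region assumption holds.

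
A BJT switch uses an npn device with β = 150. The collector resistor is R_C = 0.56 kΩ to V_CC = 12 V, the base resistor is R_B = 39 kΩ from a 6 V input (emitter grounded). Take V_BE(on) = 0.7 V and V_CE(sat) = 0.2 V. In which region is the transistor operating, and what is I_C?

active; I_C ≈ 20 mA

Assume active. Base-emitter loop: I_B = (V_BB − V_BE)/R_B = (6 − 0.7)/39 = 0.136 mA.
I_C = β·I_B = 150×0.136 = 20.4 mA.
V_CE = V_CC − I_C·R_C = 12 − 20.4×0.56 = 0.585 V > V_CE(sat), so the active-region assumption holds.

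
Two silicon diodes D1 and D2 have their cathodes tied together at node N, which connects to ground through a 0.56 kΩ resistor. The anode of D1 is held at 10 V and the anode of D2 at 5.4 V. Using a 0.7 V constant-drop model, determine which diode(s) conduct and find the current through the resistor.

Assume both conduct. Then node N would need to be at both 10−0.7 = 9.3 V and 5.4−0.7 = 4.7 V, which is impossible.
Assume only D1 conducts: V_N = 10 − 0.7 = 9.3 V, so I_R = 9.3/0.56 = 16.6 mA.
Check D2: its anode-to-cathode voltage is 5.4 − 9.3 = -3.9 V < 0.7 V, so it is off. The assumption is consistent.

Only D1 conducts; I_R ≈ 17 mA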